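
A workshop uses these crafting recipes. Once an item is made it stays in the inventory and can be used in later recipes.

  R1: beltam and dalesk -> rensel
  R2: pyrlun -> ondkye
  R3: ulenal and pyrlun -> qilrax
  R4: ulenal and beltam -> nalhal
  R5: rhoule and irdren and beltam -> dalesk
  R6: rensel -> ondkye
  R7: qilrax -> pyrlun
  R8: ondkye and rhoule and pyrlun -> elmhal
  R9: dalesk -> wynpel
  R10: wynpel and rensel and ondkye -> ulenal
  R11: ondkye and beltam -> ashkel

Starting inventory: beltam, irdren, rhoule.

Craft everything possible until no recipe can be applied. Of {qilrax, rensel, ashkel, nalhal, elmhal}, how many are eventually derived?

3

Using R5, rhoule, irdren, and beltam make dalesk.
Using R1, beltam and dalesk make rensel.
Using R9, dalesk makes wynpel.
rensel -> ondkye (R6).
wynpel and rensel and ondkye -> ulenal (R10).
Using R11, ondkye and beltam make ashkel.
Using R4, ulenal and beltam make nalhal.
qilrax would need ulenal and pyrlun (R3), but pyrlun is never obtained.
rensel: reached.
ashkel: reached.
nalhal: reached.
elmhal would need ondkye, rhoule, and pyrlun (R8), but pyrlun is never obtained.
Reached: rensel, ashkel, and nalhal — 3 of the 5.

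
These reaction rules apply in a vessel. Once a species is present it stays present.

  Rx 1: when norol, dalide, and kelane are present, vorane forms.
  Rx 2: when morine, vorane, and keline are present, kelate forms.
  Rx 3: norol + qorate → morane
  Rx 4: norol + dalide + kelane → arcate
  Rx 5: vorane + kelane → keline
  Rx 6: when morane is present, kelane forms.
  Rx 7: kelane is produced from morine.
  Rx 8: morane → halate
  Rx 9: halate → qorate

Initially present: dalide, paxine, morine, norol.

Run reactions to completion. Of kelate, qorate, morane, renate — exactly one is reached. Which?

morine present → kelane forms (Rx 7).
norol, dalide, and kelane present → vorane forms (Rx 1).
vorane and kelane present → keline forms (Rx 5).
morine, vorane, and keline present → kelate forms (Rx 2).
No rule produces renate, and it is not given. qorate would need halate (Rx 9), but halate never forms. morane would need norol and qorate (Rx 3), but qorate never forms.

kelate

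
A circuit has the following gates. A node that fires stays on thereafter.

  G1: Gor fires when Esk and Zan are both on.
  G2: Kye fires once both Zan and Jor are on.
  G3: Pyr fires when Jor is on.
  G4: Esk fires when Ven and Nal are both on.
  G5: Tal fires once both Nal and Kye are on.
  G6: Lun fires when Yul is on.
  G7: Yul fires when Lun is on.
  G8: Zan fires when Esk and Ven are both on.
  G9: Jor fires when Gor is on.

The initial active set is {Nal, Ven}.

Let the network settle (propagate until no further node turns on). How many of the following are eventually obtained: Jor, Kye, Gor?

3

Ven and Nal are on, so Esk fires (G4).
G8: Esk and Ven on → Zan on.
G1: Esk and Zan on → Gor on.
Gor is on, so Jor fires (G9).
Zan and Jor are on, so Kye fires (G2).
Jor: reached.
Kye: reached.
Gor: reached.
All 3 are reached.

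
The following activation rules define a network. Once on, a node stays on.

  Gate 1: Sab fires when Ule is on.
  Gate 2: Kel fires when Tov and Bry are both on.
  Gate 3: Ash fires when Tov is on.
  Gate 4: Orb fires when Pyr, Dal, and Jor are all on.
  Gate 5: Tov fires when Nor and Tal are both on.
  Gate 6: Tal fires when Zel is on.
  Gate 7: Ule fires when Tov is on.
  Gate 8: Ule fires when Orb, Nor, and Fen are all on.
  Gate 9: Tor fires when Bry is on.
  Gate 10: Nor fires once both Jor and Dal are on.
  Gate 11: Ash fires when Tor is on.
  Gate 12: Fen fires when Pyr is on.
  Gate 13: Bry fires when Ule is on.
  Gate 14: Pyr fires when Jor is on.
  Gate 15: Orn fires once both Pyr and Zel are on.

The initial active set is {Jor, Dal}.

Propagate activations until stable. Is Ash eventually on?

Jor and Dal are on, so Nor fires (Gate 10).
Jor is on, so Pyr fires (Gate 14).
Pyr is on, so Fen fires (Gate 12).
Gate 4: Pyr, Dal, and Jor on → Orb on.
Orb, Nor, and Fen are on, so Ule fires (Gate 8).
Gate 13: Ule on → Bry on.
Gate 9: Bry on → Tor on.
Gate 11: Tor on → Ash on.

Yes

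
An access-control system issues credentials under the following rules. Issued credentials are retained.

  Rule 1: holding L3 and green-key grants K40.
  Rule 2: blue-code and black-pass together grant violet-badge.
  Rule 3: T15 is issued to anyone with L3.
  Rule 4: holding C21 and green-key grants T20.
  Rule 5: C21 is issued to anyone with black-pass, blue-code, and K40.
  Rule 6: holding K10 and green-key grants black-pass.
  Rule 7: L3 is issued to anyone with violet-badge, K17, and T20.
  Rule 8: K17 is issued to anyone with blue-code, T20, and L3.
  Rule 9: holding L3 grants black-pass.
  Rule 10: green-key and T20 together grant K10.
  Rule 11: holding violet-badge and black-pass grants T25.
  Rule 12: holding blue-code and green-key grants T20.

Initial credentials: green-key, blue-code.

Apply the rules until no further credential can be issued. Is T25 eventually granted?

Holding blue-code and green-key grants T20 (Rule 12).
Holding green-key and T20 grants K10 (Rule 10).
Holding K10 and green-key grants black-pass (Rule 6).
Holding blue-code and black-pass grants violet-badge (Rule 2).
Holding violet-badge and black-pass grants T25 (Rule 11).

Yes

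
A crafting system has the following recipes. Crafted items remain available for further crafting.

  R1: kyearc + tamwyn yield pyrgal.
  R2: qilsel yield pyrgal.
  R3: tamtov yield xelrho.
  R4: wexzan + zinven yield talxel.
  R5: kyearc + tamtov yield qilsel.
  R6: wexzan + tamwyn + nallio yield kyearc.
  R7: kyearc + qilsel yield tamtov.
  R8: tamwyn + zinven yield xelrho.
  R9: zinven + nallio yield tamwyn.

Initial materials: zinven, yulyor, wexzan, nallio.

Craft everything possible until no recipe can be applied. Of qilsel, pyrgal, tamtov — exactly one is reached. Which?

pyrgal

Using R9, zinven and nallio make tamwyn.
wexzan + tamwyn + nallio → kyearc (R6).
kyearc + tamwyn → pyrgal (R1).
qilsel would need kyearc and tamtov (R5), but tamtov is never obtained. tamtov would need kyearc and qilsel (R7), but qilsel is never obtained.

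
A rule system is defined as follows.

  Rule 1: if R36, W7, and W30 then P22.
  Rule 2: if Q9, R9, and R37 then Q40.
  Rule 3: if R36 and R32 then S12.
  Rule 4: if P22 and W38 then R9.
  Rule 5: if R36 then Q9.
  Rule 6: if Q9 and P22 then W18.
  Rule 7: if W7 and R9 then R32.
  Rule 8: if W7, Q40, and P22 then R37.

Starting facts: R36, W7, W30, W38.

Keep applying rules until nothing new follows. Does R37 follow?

R37 would need W7, Q40, and P22 (Rule 8), but Q40 is never established.

No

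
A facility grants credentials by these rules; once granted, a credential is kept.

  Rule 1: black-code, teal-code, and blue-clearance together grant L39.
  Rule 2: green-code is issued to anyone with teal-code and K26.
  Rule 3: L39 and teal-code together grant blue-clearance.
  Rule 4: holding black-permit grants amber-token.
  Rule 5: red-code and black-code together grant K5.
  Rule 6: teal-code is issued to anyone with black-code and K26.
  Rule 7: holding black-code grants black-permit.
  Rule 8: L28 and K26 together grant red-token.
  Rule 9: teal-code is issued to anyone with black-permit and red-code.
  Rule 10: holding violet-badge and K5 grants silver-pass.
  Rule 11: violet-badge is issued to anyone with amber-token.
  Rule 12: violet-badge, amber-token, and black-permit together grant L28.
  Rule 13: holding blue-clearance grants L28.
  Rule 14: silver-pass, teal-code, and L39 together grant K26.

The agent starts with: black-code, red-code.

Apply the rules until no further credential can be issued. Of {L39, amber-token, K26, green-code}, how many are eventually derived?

1

Holding black-code grants black-permit (Rule 7).
Holding black-permit grants amber-token (Rule 4).
L39 would need black-code, teal-code, and blue-clearance (Rule 1), but blue-clearance is never granted.
amber-token: reached.
K26 would need silver-pass, teal-code, and L39 (Rule 14), but L39 is never granted.
green-code would need teal-code and K26 (Rule 2), but K26 is never granted.
Reached: amber-token — 1 of the 4.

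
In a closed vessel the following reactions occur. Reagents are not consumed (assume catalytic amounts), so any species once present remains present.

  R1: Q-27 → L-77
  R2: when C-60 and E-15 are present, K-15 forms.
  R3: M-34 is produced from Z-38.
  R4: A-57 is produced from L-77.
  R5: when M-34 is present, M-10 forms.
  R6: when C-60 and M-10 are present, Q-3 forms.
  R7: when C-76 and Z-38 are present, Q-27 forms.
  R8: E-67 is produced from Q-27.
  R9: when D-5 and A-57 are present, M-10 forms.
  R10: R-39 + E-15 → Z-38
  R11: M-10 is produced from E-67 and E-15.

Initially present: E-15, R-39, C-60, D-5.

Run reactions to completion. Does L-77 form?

L-77 would need Q-27 (R1), but Q-27 never forms.

No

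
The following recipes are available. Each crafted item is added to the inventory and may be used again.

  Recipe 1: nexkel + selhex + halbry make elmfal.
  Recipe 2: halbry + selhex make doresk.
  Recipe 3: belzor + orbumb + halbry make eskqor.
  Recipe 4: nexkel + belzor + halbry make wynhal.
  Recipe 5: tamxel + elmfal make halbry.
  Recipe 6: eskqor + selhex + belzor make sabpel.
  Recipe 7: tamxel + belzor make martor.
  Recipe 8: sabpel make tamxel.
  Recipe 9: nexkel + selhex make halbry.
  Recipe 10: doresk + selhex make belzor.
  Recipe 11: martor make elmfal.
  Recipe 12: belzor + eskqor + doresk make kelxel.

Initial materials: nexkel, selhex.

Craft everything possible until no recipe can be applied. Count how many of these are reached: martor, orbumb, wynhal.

nexkel + selhex → halbry (Recipe 9).
Using Recipe 2, halbry and selhex make doresk.
Using Recipe 10, doresk and selhex make belzor.
nexkel + belzor + halbry → wynhal (Recipe 4).
martor would need tamxel and belzor (Recipe 7), but tamxel is never obtained.
No rule produces orbumb, and it is not given.
wynhal: reached.
Reached: wynhal — 1 of the 3.

1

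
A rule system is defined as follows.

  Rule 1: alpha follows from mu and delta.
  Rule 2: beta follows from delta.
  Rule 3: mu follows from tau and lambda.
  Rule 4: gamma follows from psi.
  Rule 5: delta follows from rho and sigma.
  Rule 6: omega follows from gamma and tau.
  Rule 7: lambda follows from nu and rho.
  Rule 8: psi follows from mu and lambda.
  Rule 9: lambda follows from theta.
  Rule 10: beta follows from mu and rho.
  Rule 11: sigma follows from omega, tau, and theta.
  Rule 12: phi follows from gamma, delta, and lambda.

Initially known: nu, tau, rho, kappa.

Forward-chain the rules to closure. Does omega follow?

Yes

From nu and rho, Rule 7 gives lambda.
From tau and lambda, Rule 3 gives mu.
mu and lambda hold, so psi follows (Rule 8).
psi holds, so gamma follows (Rule 4).
From gamma and tau, Rule 6 gives omega.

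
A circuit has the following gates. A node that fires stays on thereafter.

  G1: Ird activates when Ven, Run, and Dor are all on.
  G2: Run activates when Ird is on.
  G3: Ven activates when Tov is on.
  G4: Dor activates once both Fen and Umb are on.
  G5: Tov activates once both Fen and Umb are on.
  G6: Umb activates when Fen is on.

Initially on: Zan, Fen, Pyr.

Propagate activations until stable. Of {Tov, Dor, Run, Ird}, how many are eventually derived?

G6: Fen on → Umb on.
G5: Fen and Umb on → Tov on.
G4: Fen and Umb on → Dor on.
Tov: reached.
Dor: reached.
Run would need Ird (G2), but Ird never turns on.
Ird would need Ven, Run, and Dor (G1), but Run never turns on.
Reached: Tov and Dor — 2 of the 4.

2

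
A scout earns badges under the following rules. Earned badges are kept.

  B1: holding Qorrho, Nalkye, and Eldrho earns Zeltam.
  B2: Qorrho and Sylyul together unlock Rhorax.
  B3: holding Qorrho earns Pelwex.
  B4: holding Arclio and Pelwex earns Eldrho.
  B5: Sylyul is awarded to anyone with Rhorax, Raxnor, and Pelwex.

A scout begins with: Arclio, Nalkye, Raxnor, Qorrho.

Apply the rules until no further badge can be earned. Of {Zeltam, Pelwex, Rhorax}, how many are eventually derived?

2

With Qorrho, Pelwex is earned (B3).
With Arclio and Pelwex, Eldrho is earned (B4).
With Qorrho, Nalkye, and Eldrho, Zeltam is earned (B1).
Zeltam: reached.
Pelwex: reached.
Rhorax would need Qorrho and Sylyul (B2), but Sylyul is never earned.
Reached: Zeltam and Pelwex — 2 of the 3.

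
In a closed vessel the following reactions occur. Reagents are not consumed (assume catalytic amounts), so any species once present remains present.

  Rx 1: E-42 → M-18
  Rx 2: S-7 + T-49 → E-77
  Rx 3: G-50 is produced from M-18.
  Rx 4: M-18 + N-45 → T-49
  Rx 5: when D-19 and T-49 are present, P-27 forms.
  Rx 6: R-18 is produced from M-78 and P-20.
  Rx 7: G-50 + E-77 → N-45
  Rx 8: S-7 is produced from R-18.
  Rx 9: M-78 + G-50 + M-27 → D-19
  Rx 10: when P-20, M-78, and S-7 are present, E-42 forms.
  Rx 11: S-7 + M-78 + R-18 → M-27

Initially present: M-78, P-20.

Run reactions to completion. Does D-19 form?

M-78 and P-20 present → R-18 forms (Rx 6).
R-18 present → S-7 forms (Rx 8).
S-7, M-78, and R-18 present → M-27 forms (Rx 11).
P-20, M-78, and S-7 present → E-42 forms (Rx 10).
E-42 present → M-18 forms (Rx 1).
M-18 present → G-50 forms (Rx 3).
M-78, G-50, and M-27 present → D-19 forms (Rx 9).

Yes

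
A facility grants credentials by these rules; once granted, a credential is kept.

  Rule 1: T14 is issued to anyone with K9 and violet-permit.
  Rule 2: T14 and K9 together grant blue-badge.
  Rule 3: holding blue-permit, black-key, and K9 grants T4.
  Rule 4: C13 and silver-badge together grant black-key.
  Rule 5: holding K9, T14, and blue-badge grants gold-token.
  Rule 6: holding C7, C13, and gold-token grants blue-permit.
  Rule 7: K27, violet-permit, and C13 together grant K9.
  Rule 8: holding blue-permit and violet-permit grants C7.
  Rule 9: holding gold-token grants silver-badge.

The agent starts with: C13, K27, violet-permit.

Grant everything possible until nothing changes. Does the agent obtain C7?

C7 would need blue-permit and violet-permit (Rule 8), but blue-permit is never granted.

No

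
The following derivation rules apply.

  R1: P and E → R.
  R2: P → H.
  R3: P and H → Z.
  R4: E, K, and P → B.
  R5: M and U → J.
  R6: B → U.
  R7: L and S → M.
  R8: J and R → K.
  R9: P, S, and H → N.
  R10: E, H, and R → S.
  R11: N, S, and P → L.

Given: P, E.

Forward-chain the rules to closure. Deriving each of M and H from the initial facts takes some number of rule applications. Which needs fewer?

H

H: P holds, so H follows (R2). [1 rule application]
M: P and E hold, so R follows (R1). P holds, so H follows (R2). From E, H, and R, R10 gives S. From P, S, and H, R9 gives N. From N, S, and P, R11 gives L. From L and S, R7 gives M. [6 rule applications]
H needs fewer.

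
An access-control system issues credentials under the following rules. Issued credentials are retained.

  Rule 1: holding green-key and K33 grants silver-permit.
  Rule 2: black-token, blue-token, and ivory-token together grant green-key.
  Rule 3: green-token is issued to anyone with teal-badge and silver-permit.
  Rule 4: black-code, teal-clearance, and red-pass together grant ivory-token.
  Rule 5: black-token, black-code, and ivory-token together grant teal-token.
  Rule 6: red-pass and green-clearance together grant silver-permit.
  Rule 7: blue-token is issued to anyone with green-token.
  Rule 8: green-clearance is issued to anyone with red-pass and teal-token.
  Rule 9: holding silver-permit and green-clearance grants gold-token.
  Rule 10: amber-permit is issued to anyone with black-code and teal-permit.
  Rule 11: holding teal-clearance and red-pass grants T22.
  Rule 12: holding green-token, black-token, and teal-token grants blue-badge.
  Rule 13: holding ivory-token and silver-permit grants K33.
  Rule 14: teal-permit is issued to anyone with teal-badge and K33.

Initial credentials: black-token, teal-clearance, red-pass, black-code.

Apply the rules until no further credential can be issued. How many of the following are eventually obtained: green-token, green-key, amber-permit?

0

green-token would need teal-badge and silver-permit (Rule 3), but teal-badge is never granted.
green-key would need black-token, blue-token, and ivory-token (Rule 2), but blue-token is never granted.
amber-permit would need black-code and teal-permit (Rule 10), but teal-permit is never granted.
None of the 3 are reached.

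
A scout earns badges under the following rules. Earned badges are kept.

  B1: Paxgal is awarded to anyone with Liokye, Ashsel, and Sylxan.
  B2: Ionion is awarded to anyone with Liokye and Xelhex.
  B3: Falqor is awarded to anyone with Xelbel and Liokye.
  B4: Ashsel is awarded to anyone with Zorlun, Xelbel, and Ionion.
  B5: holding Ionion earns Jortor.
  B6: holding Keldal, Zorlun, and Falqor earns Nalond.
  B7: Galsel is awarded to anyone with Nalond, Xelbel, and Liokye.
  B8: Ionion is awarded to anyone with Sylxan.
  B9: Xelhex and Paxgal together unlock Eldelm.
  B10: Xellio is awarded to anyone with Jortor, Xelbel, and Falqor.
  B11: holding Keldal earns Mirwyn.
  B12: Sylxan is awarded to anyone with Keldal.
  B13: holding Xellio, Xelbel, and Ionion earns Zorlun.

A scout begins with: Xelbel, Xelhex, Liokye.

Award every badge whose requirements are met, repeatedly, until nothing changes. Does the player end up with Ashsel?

Yes

With Xelbel and Liokye, Falqor is earned (B3).
With Liokye and Xelhex, Ionion is earned (B2).
With Ionion, Jortor is earned (B5).
With Jortor, Xelbel, and Falqor, Xellio is earned (B10).
With Xellio, Xelbel, and Ionion, Zorlun is earned (B13).
With Zorlun, Xelbel, and Ionion, Ashsel is earned (B4).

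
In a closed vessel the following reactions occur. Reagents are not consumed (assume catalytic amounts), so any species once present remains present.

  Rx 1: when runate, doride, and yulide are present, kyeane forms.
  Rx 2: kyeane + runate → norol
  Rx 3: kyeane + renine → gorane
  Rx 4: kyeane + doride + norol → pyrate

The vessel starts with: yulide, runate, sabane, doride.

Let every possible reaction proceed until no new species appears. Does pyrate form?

Yes

runate, doride, and yulide present → kyeane forms (Rx 1).
kyeane and runate present → norol forms (Rx 2).
kyeane, doride, and norol present → pyrate forms (Rx 4).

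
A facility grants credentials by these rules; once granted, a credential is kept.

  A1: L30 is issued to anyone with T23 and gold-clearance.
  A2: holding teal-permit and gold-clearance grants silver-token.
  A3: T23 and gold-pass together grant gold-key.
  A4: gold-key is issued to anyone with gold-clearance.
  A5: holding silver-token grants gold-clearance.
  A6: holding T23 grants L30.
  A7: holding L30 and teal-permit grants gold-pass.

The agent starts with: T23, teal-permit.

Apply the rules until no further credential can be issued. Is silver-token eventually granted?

No

silver-token would need teal-permit and gold-clearance (A2), but gold-clearance is never granted.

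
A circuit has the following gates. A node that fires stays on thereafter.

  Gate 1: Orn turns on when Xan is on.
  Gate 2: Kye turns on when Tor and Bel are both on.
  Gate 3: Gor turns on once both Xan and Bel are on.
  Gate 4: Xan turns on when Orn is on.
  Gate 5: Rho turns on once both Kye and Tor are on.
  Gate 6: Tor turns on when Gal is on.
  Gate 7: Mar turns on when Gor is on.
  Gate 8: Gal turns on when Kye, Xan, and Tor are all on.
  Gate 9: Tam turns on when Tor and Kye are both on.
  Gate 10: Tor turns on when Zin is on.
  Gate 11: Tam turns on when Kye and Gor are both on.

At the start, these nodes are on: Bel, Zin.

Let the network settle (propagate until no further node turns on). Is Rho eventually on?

Yes

Gate 10: Zin on → Tor on.
Tor and Bel are on, so Kye turns on (Gate 2).
Kye and Tor are on, so Rho turns on (Gate 5).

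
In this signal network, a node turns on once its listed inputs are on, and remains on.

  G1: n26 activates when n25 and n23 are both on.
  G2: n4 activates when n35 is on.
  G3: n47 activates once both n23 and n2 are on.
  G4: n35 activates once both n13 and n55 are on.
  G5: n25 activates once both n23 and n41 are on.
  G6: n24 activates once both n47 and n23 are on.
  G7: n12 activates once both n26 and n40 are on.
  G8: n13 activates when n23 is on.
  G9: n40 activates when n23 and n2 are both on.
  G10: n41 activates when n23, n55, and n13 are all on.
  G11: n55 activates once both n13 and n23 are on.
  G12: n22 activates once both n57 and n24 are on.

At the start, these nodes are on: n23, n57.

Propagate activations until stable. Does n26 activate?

G8: n23 on → n13 on.
n13 and n23 are on, so n55 activates (G11).
n23, n55, and n13 are on, so n41 activates (G10).
G5: n23 and n41 on → n25 on.
G1: n25 and n23 on → n26 on.

Yes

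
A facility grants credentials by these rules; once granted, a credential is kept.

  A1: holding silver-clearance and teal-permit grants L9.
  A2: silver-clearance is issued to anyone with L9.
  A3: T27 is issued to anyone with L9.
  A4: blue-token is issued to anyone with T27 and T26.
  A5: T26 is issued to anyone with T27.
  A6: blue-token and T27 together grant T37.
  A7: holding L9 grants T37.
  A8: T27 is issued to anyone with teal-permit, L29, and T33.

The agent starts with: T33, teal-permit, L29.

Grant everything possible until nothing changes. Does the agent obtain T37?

Yes

Holding teal-permit, L29, and T33 grants T27 (A8).
Holding T27 grants T26 (A5).
Holding T27 and T26 grants blue-token (A4).
Holding blue-token and T27 grants T37 (A6).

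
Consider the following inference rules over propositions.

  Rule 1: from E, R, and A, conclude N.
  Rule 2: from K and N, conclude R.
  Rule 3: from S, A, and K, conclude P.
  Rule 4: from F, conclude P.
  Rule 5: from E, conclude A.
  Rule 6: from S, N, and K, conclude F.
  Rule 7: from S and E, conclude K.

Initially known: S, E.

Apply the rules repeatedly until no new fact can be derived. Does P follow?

S and E hold, so K follows (Rule 7).
From E, Rule 5 gives A.
S, A, and K hold, so P follows (Rule 3).

Yes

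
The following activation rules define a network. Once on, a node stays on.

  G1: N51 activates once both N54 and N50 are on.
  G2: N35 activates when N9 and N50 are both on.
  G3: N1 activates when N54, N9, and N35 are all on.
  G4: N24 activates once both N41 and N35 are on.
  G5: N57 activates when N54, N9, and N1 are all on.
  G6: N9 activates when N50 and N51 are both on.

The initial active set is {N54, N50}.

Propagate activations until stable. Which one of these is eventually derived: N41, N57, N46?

G1: N54 and N50 on → N51 on.
G6: N50 and N51 on → N9 on.
G2: N9 and N50 on → N35 on.
N54, N9, and N35 are on, so N1 activates (G3).
N54, N9, and N1 are on, so N57 activates (G5).
No rule produces N41, and it is not given. No rule produces N46, and it is not given.

N57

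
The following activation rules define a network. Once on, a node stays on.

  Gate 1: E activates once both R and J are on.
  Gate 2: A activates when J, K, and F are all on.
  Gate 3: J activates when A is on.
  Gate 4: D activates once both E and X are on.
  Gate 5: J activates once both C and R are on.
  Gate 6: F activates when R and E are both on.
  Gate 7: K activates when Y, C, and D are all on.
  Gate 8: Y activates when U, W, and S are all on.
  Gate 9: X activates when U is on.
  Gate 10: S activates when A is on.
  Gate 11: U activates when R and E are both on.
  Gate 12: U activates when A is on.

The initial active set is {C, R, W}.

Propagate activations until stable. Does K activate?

K would need Y, C, and D (Gate 7), but Y never turns on.

No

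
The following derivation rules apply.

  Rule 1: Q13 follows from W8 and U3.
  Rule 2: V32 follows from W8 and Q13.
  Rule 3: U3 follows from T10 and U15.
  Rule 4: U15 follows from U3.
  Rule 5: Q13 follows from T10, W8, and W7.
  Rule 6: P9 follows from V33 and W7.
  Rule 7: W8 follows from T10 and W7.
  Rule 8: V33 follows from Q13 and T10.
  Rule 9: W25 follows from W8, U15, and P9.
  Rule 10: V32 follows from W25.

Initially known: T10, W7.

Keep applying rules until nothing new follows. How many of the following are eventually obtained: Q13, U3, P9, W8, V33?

From T10 and W7, Rule 7 gives W8.
T10, W8, and W7 hold, so Q13 follows (Rule 5).
Q13 and T10 hold, so V33 follows (Rule 8).
V33 and W7 hold, so P9 follows (Rule 6).
Q13: reached.
U3 would need T10 and U15 (Rule 3), but U15 is never established.
P9: reached.
W8: reached.
V33: reached.
Reached: Q13, P9, W8, and V33 — 4 of the 5.

4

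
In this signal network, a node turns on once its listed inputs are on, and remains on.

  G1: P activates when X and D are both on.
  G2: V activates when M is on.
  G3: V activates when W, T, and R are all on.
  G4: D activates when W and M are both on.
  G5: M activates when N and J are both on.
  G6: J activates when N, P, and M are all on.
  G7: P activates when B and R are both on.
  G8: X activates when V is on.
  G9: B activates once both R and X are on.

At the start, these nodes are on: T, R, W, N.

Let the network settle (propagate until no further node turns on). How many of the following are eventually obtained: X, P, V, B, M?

4

G3: W, T, and R on → V on.
V is on, so X activates (G8).
R and X are on, so B activates (G9).
G7: B and R on → P on.
X: reached.
P: reached.
V: reached.
B: reached.
M would need N and J (G5), but J never turns on.
Reached: X, P, V, and B — 4 of the 5.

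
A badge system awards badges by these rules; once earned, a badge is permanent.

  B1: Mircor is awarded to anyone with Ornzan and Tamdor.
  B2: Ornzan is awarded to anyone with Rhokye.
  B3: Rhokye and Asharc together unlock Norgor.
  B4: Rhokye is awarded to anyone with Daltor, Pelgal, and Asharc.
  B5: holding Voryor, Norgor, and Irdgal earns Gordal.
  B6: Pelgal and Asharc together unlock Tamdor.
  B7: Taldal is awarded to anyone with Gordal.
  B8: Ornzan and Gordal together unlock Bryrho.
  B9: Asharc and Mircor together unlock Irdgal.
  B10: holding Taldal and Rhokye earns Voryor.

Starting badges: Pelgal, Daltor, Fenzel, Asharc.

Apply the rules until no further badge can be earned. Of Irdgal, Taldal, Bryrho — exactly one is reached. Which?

Irdgal

With Pelgal and Asharc, Tamdor is earned (B6).
With Daltor, Pelgal, and Asharc, Rhokye is earned (B4).
With Rhokye, Ornzan is earned (B2).
With Ornzan and Tamdor, Mircor is earned (B1).
With Asharc and Mircor, Irdgal is earned (B9).
Taldal would need Gordal (B7), but Gordal is never earned. Bryrho would need Ornzan and Gordal (B8), but Gordal is never earned.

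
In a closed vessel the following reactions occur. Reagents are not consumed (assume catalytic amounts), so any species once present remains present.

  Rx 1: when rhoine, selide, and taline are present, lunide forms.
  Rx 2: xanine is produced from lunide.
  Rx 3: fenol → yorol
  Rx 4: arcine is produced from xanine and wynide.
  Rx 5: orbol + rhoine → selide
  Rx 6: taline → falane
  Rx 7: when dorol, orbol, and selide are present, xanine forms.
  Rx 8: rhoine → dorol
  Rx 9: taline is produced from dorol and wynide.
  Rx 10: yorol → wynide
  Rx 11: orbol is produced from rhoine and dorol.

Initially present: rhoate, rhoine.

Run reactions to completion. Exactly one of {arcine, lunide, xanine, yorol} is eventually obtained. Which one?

rhoine present → dorol forms (Rx 8).
rhoine and dorol present → orbol forms (Rx 11).
orbol and rhoine present → selide forms (Rx 5).
dorol, orbol, and selide present → xanine forms (Rx 7).
yorol would need fenol (Rx 3), but fenol never forms. lunide would need rhoine, selide, and taline (Rx 1), but taline never forms. arcine would need xanine and wynide (Rx 4), but wynide never forms.

xanine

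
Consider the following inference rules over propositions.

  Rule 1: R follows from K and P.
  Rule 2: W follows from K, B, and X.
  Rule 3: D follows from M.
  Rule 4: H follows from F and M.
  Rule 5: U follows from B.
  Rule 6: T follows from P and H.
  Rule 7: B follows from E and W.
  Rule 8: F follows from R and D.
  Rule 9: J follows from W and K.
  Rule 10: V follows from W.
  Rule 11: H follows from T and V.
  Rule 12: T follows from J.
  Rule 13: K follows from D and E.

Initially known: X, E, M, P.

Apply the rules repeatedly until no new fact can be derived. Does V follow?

V would need W (Rule 10), but W is never established.

No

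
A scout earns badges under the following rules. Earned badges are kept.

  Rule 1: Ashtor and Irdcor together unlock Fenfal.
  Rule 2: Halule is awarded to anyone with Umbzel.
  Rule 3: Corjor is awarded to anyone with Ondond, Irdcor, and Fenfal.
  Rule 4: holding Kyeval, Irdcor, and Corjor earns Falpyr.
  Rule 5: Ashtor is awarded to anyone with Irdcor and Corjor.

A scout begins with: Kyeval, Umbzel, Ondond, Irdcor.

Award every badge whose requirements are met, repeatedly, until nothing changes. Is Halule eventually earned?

Yes

With Umbzel, Halule is earned (Rule 2).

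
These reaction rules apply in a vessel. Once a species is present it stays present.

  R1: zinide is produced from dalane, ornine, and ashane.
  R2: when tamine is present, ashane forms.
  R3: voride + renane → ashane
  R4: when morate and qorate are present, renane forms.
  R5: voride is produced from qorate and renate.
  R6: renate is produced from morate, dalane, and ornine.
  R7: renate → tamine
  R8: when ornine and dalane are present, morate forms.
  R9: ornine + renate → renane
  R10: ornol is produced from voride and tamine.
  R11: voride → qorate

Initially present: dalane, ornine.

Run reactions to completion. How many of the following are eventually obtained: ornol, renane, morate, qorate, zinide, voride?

ornine and dalane present → morate forms (R8).
morate, dalane, and ornine present → renate forms (R6).
renate present → tamine forms (R7).
ornine and renate present → renane forms (R9).
tamine present → ashane forms (R2).
dalane, ornine, and ashane present → zinide forms (R1).
ornol would need voride and tamine (R10), but voride never forms.
renane: reached.
morate: reached.
qorate would need voride (R11), but voride never forms.
zinide: reached.
voride would need qorate and renate (R5), but qorate never forms.
Reached: renane, morate, and zinide — 3 of the 6.

3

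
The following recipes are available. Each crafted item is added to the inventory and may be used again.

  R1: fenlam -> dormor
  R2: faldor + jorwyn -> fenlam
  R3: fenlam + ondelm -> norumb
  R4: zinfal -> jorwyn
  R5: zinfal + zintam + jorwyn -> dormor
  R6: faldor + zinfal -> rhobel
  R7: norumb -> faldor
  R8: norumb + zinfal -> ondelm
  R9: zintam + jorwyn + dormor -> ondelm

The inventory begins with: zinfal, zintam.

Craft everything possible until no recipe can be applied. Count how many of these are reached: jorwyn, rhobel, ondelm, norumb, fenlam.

2

zinfal -> jorwyn (R4).
zinfal + zintam + jorwyn -> dormor (R5).
Using R9, zintam, jorwyn, and dormor make ondelm.
jorwyn: reached.
rhobel would need faldor and zinfal (R6), but faldor is never obtained.
ondelm: reached.
norumb would need fenlam and ondelm (R3), but fenlam is never obtained.
fenlam would need faldor and jorwyn (R2), but faldor is never obtained.
Reached: jorwyn and ondelm — 2 of the 5.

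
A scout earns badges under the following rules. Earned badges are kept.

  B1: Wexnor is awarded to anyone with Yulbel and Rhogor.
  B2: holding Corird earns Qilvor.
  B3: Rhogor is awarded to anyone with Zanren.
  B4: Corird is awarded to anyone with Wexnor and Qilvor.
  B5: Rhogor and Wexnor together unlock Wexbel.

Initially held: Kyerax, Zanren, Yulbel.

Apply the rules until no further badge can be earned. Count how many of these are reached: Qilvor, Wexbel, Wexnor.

2

With Zanren, Rhogor is earned (B3).
With Yulbel and Rhogor, Wexnor is earned (B1).
With Rhogor and Wexnor, Wexbel is earned (B5).
Qilvor would need Corird (B2), but Corird is never earned.
Wexbel: reached.
Wexnor: reached.
Reached: Wexbel and Wexnor — 2 of the 3.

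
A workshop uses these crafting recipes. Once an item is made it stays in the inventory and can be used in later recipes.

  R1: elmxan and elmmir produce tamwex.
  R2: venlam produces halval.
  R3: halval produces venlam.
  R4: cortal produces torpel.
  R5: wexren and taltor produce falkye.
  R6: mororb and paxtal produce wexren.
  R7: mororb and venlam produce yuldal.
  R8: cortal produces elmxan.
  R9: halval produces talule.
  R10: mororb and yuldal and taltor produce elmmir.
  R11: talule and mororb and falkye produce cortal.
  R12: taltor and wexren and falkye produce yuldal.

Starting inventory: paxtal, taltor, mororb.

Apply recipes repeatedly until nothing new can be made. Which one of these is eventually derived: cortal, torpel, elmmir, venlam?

Using R6, mororb and paxtal make wexren.
Using R5, wexren and taltor make falkye.
Using R12, taltor, wexren, and falkye make yuldal.
mororb and yuldal and taltor → elmmir (R10).
cortal would need talule, mororb, and falkye (R11), but talule is never obtained. torpel would need cortal (R4), but cortal is never obtained. venlam would need halval (R3), but halval is never obtained.

elmmir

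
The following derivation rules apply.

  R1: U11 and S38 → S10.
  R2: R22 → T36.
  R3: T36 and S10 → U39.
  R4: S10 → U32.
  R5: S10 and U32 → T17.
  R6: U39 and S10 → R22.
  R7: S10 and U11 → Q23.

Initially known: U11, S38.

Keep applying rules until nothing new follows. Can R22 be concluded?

No

R22 would need U39 and S10 (R6), but U39 is never established.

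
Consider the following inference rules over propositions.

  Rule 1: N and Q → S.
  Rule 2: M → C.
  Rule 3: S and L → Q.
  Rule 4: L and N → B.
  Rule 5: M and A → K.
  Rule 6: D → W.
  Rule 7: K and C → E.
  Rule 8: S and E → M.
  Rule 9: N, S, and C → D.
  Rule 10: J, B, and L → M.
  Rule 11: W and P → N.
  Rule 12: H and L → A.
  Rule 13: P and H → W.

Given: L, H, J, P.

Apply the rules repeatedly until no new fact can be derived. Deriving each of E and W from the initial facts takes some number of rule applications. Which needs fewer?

W: From P and H, Rule 13 gives W. [1 rule application]
E: From P and H, Rule 13 gives W. From H and L, Rule 12 gives A. W and P hold, so N follows (Rule 11). L and N hold, so B follows (Rule 4). From J, B, and L, Rule 10 gives M. M and A hold, so K follows (Rule 5). From M, Rule 2 gives C. From K and C, Rule 7 gives E. [8 rule applications]
W needs fewer.

W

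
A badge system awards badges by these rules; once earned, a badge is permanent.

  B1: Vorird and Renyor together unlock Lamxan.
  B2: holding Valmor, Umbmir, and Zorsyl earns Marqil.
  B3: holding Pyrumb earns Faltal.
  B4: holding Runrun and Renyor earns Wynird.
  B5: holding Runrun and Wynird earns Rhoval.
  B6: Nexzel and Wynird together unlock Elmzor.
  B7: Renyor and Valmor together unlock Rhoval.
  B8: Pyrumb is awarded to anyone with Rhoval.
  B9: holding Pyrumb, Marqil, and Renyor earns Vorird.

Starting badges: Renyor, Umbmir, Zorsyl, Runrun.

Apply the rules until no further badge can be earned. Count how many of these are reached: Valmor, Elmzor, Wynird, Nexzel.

With Runrun and Renyor, Wynird is earned (B4).
No rule produces Valmor, and it is not given.
Elmzor would need Nexzel and Wynird (B6), but Nexzel is never earned.
Wynird: reached.
No rule produces Nexzel, and it is not given.
Reached: Wynird — 1 of the 4.

1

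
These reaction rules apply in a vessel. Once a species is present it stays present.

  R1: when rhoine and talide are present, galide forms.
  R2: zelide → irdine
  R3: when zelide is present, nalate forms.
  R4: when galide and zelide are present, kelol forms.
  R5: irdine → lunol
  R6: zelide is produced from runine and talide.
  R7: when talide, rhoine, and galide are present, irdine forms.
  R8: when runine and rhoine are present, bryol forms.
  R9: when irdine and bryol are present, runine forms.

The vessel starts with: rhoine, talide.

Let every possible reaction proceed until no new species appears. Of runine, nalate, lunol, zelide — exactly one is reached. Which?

lunol

rhoine and talide present → galide forms (R1).
talide, rhoine, and galide present → irdine forms (R7).
irdine present → lunol forms (R5).
runine would need irdine and bryol (R9), but bryol never forms. zelide would need runine and talide (R6), but runine never forms. nalate would need zelide (R3), but zelide never forms.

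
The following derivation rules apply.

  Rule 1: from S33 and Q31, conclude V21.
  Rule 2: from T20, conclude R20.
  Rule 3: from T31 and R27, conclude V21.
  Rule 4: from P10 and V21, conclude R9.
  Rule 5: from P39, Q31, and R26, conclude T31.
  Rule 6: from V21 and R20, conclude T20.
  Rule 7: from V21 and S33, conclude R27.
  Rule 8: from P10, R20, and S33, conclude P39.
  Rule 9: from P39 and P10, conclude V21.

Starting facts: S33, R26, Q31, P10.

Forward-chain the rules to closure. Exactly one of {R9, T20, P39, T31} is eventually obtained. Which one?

R9

S33 and Q31 hold, so V21 follows (Rule 1).
P10 and V21 hold, so R9 follows (Rule 4).
T31 would need P39, Q31, and R26 (Rule 5), but P39 is never established. P39 would need P10, R20, and S33 (Rule 8), but R20 is never established. T20 would need V21 and R20 (Rule 6), but R20 is never established.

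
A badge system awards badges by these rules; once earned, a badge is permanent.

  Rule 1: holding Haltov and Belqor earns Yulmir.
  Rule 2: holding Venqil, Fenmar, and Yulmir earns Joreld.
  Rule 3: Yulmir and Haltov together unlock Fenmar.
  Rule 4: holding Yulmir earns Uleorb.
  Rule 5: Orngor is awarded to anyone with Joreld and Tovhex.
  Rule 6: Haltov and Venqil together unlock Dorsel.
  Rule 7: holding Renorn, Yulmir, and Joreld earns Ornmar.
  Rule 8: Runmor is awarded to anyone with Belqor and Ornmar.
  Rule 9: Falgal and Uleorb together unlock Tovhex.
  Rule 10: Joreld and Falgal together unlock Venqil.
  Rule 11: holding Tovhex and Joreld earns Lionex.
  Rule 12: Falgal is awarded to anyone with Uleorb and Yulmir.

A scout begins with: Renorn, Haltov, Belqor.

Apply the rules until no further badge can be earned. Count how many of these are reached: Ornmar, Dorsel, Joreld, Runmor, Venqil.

Ornmar would need Renorn, Yulmir, and Joreld (Rule 7), but Joreld is never earned.
Dorsel would need Haltov and Venqil (Rule 6), but Venqil is never earned.
Joreld would need Venqil, Fenmar, and Yulmir (Rule 2), but Venqil is never earned.
Runmor would need Belqor and Ornmar (Rule 8), but Ornmar is never earned.
Venqil would need Joreld and Falgal (Rule 10), but Joreld is never earned.
None of the 5 are reached.

0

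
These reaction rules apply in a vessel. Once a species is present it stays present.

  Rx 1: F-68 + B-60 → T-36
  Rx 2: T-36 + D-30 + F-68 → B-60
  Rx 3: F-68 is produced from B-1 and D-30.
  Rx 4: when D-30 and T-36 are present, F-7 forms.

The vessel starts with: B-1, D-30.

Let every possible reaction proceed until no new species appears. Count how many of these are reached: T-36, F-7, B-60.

0

T-36 would need F-68 and B-60 (Rx 1), but B-60 never forms.
F-7 would need D-30 and T-36 (Rx 4), but T-36 never forms.
B-60 would need T-36, D-30, and F-68 (Rx 2), but T-36 never forms.
None of the 3 are reached.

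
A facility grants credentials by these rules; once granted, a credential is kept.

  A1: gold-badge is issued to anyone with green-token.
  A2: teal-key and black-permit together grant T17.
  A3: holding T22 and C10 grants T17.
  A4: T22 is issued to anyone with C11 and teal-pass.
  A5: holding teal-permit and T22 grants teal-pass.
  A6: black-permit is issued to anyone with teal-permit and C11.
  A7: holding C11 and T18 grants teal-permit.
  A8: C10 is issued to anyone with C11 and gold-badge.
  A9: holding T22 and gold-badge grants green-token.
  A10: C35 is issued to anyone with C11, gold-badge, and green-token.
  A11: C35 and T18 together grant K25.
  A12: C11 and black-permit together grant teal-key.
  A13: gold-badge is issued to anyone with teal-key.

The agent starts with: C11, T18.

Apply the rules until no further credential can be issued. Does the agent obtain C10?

Yes

Holding C11 and T18 grants teal-permit (A7).
Holding teal-permit and C11 grants black-permit (A6).
Holding C11 and black-permit grants teal-key (A12).
Holding teal-key grants gold-badge (A13).
Holding C11 and gold-badge grants C10 (A8).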